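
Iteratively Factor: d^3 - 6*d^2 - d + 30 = (d - 3)*(d^2 - 3*d - 10) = (d - 5)*(d - 3)*(d + 2)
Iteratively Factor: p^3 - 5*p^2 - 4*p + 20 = (p - 2)*(p^2 - 3*p - 10) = (p - 5)*(p - 2)*(p + 2)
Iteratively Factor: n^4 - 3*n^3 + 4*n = (n - 2)*(n^3 - n^2 - 2*n) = n*(n - 2)*(n^2 - n - 2) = n*(n - 2)^2*(n + 1)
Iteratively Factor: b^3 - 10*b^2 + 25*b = (b - 5)*(b^2 - 5*b) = (b - 5)^2*(b)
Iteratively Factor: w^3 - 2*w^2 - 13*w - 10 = (w - 5)*(w^2 + 3*w + 2) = (w - 5)*(w + 1)*(w + 2)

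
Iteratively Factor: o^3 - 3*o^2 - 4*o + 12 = (o - 3)*(o^2 - 4) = (o - 3)*(o - 2)*(o + 2)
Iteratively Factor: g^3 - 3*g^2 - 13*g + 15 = (g - 5)*(g^2 + 2*g - 3) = (g - 5)*(g - 1)*(g + 3)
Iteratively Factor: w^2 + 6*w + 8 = (w + 2)*(w + 4)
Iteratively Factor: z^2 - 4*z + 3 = (z - 3)*(z - 1)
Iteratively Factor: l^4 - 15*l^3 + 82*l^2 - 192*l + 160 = (l - 4)*(l^3 - 11*l^2 + 38*l - 40) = (l - 4)^2*(l^2 - 7*l + 10) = (l - 5)*(l - 4)^2*(l - 2)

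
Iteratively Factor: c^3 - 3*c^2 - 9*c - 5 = (c - 5)*(c^2 + 2*c + 1) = (c - 5)*(c + 1)*(c + 1)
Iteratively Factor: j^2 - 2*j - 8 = (j + 2)*(j - 4)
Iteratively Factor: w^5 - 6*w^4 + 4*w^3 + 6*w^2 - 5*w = (w)*(w^4 - 6*w^3 + 4*w^2 + 6*w - 5) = w*(w - 1)*(w^3 - 5*w^2 - w + 5) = w*(w - 1)^2*(w^2 - 4*w - 5) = w*(w - 5)*(w - 1)^2*(w + 1)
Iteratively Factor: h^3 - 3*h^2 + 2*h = (h)*(h^2 - 3*h + 2) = h*(h - 1)*(h - 2)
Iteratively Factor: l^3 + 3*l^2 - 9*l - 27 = (l + 3)*(l^2 - 9) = (l + 3)^2*(l - 3)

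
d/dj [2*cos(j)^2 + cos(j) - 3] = -(4*cos(j) + 1)*sin(j)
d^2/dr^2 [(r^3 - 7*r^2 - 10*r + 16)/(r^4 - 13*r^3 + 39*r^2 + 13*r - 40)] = 2*(r^3 + 6*r^2 - 9*r + 22)/(r^6 - 12*r^5 + 33*r^4 + 56*r^3 - 165*r^2 - 300*r - 125)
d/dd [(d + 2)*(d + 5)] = 2*d + 7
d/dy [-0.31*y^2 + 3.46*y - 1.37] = 3.46 - 0.62*y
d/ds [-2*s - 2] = -2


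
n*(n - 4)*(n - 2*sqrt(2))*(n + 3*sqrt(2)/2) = n^4 - 4*n^3 - sqrt(2)*n^3/2 - 6*n^2 + 2*sqrt(2)*n^2 + 24*n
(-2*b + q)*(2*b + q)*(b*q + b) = -4*b^3*q - 4*b^3 + b*q^3 + b*q^2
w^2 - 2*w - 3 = (w - 3)*(w + 1)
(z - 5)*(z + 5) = z^2 - 25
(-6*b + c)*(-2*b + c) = 12*b^2 - 8*b*c + c^2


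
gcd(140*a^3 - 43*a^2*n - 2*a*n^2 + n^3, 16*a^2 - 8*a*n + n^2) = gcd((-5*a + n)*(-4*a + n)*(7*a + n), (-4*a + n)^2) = 4*a - n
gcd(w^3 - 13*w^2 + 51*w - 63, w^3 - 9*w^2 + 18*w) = w - 3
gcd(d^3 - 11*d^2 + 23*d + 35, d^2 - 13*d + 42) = d - 7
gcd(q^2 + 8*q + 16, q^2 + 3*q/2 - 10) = q + 4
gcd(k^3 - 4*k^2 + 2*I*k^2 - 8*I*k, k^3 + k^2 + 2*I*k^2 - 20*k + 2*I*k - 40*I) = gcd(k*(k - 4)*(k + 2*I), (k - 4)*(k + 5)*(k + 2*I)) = k^2 + k*(-4 + 2*I) - 8*I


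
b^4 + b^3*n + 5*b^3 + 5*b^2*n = b^2*(b + 5)*(b + n)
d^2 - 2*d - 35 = (d - 7)*(d + 5)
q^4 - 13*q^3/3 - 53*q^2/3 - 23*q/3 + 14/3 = (q - 7)*(q - 1/3)*(q + 1)*(q + 2)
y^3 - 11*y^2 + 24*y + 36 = (y - 6)^2*(y + 1)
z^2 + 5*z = z*(z + 5)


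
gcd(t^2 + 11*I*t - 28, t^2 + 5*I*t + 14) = t + 7*I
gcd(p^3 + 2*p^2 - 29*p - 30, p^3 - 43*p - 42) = p^2 + 7*p + 6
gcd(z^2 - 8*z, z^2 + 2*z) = z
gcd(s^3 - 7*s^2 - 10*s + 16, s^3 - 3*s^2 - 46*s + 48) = s^2 - 9*s + 8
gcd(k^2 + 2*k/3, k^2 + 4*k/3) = k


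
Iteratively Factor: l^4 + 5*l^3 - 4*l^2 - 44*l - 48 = (l - 3)*(l^3 + 8*l^2 + 20*l + 16) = (l - 3)*(l + 2)*(l^2 + 6*l + 8) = (l - 3)*(l + 2)*(l + 4)*(l + 2)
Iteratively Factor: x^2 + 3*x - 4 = (x - 1)*(x + 4)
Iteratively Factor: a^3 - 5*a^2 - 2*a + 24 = (a + 2)*(a^2 - 7*a + 12) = (a - 3)*(a + 2)*(a - 4)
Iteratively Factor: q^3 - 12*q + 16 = (q - 2)*(q^2 + 2*q - 8) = (q - 2)^2*(q + 4)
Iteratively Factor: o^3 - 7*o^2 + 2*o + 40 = (o - 4)*(o^2 - 3*o - 10) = (o - 4)*(o + 2)*(o - 5)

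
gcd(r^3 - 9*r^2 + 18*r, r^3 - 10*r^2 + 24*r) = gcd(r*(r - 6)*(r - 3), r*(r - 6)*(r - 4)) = r^2 - 6*r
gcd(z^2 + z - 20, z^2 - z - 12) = z - 4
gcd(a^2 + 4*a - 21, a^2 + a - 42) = a + 7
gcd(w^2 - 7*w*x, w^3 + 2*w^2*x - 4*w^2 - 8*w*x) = w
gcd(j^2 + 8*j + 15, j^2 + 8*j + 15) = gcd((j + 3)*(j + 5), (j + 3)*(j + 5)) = j^2 + 8*j + 15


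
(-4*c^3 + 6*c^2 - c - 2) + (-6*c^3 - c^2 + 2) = -10*c^3 + 5*c^2 - c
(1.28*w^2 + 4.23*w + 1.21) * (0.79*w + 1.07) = 1.0112*w^3 + 4.7113*w^2 + 5.482*w + 1.2947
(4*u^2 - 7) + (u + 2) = 4*u^2 + u - 5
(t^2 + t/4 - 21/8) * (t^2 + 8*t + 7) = t^4 + 33*t^3/4 + 51*t^2/8 - 77*t/4 - 147/8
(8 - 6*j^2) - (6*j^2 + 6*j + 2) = -12*j^2 - 6*j + 6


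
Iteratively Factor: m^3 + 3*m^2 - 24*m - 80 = (m - 5)*(m^2 + 8*m + 16) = (m - 5)*(m + 4)*(m + 4)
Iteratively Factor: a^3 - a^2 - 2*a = (a)*(a^2 - a - 2) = a*(a - 2)*(a + 1)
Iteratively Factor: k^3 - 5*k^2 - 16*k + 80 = (k - 5)*(k^2 - 16) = (k - 5)*(k + 4)*(k - 4)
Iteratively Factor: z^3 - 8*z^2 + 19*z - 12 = (z - 3)*(z^2 - 5*z + 4) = (z - 4)*(z - 3)*(z - 1)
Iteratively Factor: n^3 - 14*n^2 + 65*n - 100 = (n - 5)*(n^2 - 9*n + 20) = (n - 5)*(n - 4)*(n - 5)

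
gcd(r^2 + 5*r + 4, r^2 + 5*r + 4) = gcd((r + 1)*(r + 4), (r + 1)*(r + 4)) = r^2 + 5*r + 4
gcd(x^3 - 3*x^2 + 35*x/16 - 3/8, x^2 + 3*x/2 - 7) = x - 2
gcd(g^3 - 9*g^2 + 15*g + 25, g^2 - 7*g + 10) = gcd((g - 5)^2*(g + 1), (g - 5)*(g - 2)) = g - 5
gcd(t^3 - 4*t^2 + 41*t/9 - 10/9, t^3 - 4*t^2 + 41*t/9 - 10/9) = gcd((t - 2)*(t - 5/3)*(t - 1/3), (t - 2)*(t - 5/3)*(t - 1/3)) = t^3 - 4*t^2 + 41*t/9 - 10/9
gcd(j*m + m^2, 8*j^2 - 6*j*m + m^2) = 1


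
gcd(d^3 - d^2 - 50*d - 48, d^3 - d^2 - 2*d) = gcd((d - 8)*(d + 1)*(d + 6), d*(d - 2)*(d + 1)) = d + 1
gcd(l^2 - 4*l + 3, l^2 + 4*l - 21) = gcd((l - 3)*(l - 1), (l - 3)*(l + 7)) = l - 3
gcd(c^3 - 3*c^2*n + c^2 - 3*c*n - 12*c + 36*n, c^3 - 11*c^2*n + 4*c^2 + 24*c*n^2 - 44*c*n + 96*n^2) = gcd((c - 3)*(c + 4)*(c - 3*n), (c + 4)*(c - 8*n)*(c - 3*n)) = c^2 - 3*c*n + 4*c - 12*n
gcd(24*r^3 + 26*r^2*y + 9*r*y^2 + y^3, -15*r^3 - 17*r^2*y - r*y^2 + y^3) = 3*r + y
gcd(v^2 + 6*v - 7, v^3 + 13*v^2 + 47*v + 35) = v + 7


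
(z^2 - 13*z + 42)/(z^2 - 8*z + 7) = (z - 6)/(z - 1)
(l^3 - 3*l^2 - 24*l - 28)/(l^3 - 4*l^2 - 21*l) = (l^2 + 4*l + 4)/(l*(l + 3))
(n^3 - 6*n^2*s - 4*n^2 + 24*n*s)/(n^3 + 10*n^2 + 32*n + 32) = n*(n^2 - 6*n*s - 4*n + 24*s)/(n^3 + 10*n^2 + 32*n + 32)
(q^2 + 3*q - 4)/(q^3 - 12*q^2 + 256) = (q - 1)/(q^2 - 16*q + 64)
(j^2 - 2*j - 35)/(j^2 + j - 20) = (j - 7)/(j - 4)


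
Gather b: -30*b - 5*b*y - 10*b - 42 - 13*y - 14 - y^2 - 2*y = b*(-5*y - 40) - y^2 - 15*y - 56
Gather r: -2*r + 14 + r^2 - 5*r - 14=r^2 - 7*r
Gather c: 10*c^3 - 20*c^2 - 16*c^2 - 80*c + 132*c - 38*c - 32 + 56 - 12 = 10*c^3 - 36*c^2 + 14*c + 12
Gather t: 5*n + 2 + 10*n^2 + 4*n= 10*n^2 + 9*n + 2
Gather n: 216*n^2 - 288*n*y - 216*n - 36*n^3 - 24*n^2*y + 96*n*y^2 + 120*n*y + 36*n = -36*n^3 + n^2*(216 - 24*y) + n*(96*y^2 - 168*y - 180)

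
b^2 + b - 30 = (b - 5)*(b + 6)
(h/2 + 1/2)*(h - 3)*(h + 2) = h^3/2 - 7*h/2 - 3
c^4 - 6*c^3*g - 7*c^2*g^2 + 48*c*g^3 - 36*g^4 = (c - 6*g)*(c - 2*g)*(c - g)*(c + 3*g)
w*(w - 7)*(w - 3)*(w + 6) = w^4 - 4*w^3 - 39*w^2 + 126*w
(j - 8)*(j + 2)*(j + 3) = j^3 - 3*j^2 - 34*j - 48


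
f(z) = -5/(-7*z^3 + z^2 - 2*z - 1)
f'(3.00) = -0.03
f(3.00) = 0.03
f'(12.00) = 0.00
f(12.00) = 0.00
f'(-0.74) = -5.02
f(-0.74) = -1.29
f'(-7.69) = -0.00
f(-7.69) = -0.00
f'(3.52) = -0.01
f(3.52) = 0.02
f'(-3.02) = -0.02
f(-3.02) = -0.02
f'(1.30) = -0.58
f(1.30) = 0.29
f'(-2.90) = -0.03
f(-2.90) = -0.03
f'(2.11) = -0.10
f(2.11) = 0.08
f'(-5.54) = -0.00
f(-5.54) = -0.00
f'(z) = -5*(21*z^2 - 2*z + 2)/(-7*z^3 + z^2 - 2*z - 1)^2 = 5*(-21*z^2 + 2*z - 2)/(7*z^3 - z^2 + 2*z + 1)^2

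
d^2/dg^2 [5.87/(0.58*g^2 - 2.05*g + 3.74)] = (-3.949336*g^2 + 13.95886*g + 5.87*(1.16*g - 2.05)*(2.32*g - 4.1) - 25.466408)/(0.58*g^2 - 2.05*g + 3.74)^3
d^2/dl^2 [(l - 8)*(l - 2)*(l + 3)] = 6*l - 14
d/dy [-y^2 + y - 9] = 1 - 2*y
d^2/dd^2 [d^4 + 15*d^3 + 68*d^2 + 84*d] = 12*d^2 + 90*d + 136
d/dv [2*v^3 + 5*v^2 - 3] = 2*v*(3*v + 5)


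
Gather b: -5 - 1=-6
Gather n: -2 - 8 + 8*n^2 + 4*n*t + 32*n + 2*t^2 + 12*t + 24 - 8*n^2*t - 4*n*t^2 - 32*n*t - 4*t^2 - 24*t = n^2*(8 - 8*t) + n*(-4*t^2 - 28*t + 32) - 2*t^2 - 12*t + 14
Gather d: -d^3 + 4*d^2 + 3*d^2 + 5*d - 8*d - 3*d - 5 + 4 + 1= -d^3 + 7*d^2 - 6*d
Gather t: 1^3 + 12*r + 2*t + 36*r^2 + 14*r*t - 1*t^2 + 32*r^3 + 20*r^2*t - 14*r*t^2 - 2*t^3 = 32*r^3 + 36*r^2 + 12*r - 2*t^3 + t^2*(-14*r - 1) + t*(20*r^2 + 14*r + 2) + 1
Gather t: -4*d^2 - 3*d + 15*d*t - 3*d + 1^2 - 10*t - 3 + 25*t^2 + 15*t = -4*d^2 - 6*d + 25*t^2 + t*(15*d + 5) - 2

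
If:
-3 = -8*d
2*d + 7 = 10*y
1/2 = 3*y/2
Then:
No Solution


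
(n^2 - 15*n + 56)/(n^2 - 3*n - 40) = (n - 7)/(n + 5)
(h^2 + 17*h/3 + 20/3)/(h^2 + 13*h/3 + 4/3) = (3*h + 5)/(3*h + 1)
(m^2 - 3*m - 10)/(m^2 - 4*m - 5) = (m + 2)/(m + 1)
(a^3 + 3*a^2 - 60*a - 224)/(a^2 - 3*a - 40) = (a^2 + 11*a + 28)/(a + 5)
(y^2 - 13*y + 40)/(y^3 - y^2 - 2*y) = (-y^2 + 13*y - 40)/(y*(-y^2 + y + 2))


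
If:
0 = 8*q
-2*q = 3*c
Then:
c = 0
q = 0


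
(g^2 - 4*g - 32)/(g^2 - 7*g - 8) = (g + 4)/(g + 1)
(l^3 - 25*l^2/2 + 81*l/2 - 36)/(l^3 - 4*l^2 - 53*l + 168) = (l - 3/2)/(l + 7)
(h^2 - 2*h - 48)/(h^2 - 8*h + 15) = (h^2 - 2*h - 48)/(h^2 - 8*h + 15)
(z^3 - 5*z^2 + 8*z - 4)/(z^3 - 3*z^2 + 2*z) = (z - 2)/z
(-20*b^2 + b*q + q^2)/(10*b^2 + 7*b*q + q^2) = (-4*b + q)/(2*b + q)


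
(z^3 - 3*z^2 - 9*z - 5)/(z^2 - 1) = (z^2 - 4*z - 5)/(z - 1)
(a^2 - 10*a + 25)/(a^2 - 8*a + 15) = (a - 5)/(a - 3)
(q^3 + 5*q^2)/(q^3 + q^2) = (q + 5)/(q + 1)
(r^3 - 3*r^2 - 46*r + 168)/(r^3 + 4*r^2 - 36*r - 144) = (r^2 + 3*r - 28)/(r^2 + 10*r + 24)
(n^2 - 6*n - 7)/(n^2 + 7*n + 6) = (n - 7)/(n + 6)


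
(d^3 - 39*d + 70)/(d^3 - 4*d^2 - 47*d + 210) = (d - 2)/(d - 6)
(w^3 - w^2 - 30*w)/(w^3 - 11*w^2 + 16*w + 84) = w*(w + 5)/(w^2 - 5*w - 14)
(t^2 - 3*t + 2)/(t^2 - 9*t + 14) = (t - 1)/(t - 7)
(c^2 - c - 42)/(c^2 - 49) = (c + 6)/(c + 7)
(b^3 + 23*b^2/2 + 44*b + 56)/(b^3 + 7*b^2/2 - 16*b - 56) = (b + 4)/(b - 4)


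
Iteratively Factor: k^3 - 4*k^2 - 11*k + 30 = (k + 3)*(k^2 - 7*k + 10) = (k - 2)*(k + 3)*(k - 5)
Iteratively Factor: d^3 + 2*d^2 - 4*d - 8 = (d - 2)*(d^2 + 4*d + 4) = (d - 2)*(d + 2)*(d + 2)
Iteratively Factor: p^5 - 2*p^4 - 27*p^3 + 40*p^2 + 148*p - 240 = (p + 3)*(p^4 - 5*p^3 - 12*p^2 + 76*p - 80) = (p + 3)*(p + 4)*(p^3 - 9*p^2 + 24*p - 20) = (p - 2)*(p + 3)*(p + 4)*(p^2 - 7*p + 10) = (p - 2)^2*(p + 3)*(p + 4)*(p - 5)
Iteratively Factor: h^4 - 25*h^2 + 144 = (h + 4)*(h^3 - 4*h^2 - 9*h + 36) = (h - 4)*(h + 4)*(h^2 - 9) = (h - 4)*(h - 3)*(h + 4)*(h + 3)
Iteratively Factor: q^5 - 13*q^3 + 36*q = (q - 2)*(q^4 + 2*q^3 - 9*q^2 - 18*q) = (q - 3)*(q - 2)*(q^3 + 5*q^2 + 6*q) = q*(q - 3)*(q - 2)*(q^2 + 5*q + 6) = q*(q - 3)*(q - 2)*(q + 2)*(q + 3)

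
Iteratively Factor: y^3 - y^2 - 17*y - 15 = (y - 5)*(y^2 + 4*y + 3) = (y - 5)*(y + 3)*(y + 1)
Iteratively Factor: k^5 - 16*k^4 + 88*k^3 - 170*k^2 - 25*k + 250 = (k - 5)*(k^4 - 11*k^3 + 33*k^2 - 5*k - 50) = (k - 5)*(k - 2)*(k^3 - 9*k^2 + 15*k + 25) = (k - 5)*(k - 2)*(k + 1)*(k^2 - 10*k + 25) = (k - 5)^2*(k - 2)*(k + 1)*(k - 5)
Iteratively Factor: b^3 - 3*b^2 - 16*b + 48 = (b - 3)*(b^2 - 16) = (b - 3)*(b + 4)*(b - 4)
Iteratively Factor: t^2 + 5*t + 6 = (t + 2)*(t + 3)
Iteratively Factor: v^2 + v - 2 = (v + 2)*(v - 1)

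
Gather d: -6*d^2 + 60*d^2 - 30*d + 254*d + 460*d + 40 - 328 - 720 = 54*d^2 + 684*d - 1008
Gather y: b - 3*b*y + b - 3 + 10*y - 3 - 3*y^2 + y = 2*b - 3*y^2 + y*(11 - 3*b) - 6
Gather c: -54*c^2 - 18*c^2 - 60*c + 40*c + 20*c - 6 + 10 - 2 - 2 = -72*c^2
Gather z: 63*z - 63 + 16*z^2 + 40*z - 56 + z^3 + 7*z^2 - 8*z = z^3 + 23*z^2 + 95*z - 119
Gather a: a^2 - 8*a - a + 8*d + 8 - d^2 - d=a^2 - 9*a - d^2 + 7*d + 8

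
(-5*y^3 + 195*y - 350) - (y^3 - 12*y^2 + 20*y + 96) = -6*y^3 + 12*y^2 + 175*y - 446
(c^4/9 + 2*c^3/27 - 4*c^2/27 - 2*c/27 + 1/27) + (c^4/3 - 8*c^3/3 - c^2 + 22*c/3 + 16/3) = 4*c^4/9 - 70*c^3/27 - 31*c^2/27 + 196*c/27 + 145/27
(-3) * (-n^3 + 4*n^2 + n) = 3*n^3 - 12*n^2 - 3*n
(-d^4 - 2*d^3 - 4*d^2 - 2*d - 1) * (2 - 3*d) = 3*d^5 + 4*d^4 + 8*d^3 - 2*d^2 - d - 2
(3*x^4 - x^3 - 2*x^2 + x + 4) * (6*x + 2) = 18*x^5 - 14*x^3 + 2*x^2 + 26*x + 8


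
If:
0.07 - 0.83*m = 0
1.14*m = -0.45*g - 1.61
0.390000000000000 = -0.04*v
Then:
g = -3.79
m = 0.08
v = -9.75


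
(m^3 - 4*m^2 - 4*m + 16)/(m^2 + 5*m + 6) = (m^2 - 6*m + 8)/(m + 3)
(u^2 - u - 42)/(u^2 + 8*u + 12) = (u - 7)/(u + 2)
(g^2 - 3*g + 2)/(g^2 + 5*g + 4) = (g^2 - 3*g + 2)/(g^2 + 5*g + 4)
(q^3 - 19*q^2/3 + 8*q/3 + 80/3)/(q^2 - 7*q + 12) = (3*q^2 - 7*q - 20)/(3*(q - 3))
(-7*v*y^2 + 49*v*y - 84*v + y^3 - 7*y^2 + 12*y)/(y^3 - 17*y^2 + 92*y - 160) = (-7*v*y + 21*v + y^2 - 3*y)/(y^2 - 13*y + 40)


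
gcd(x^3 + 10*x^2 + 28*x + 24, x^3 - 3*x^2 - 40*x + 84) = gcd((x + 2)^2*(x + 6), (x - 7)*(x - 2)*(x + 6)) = x + 6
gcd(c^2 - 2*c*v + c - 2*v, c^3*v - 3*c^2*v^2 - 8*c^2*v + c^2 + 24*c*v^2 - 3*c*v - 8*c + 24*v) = 1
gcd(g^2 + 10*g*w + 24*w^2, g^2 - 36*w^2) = g + 6*w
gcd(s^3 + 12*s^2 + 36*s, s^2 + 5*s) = s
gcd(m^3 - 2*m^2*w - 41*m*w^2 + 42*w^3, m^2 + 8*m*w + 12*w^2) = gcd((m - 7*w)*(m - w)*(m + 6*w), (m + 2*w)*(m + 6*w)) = m + 6*w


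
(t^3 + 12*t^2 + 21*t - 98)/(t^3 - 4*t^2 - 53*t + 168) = (t^2 + 5*t - 14)/(t^2 - 11*t + 24)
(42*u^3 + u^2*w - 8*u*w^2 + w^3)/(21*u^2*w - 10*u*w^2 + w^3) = (2*u + w)/w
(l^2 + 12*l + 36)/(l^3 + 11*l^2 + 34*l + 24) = (l + 6)/(l^2 + 5*l + 4)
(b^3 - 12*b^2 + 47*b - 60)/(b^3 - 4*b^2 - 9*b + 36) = (b - 5)/(b + 3)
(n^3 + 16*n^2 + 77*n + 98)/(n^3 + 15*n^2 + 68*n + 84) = (n + 7)/(n + 6)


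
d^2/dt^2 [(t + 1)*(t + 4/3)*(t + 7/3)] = 6*t + 28/3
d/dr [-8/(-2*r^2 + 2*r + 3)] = 16*(1 - 2*r)/(-2*r^2 + 2*r + 3)^2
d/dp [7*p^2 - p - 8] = 14*p - 1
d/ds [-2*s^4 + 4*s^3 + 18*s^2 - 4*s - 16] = -8*s^3 + 12*s^2 + 36*s - 4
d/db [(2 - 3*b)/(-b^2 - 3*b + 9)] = (-3*b^2 + 4*b - 21)/(b^4 + 6*b^3 - 9*b^2 - 54*b + 81)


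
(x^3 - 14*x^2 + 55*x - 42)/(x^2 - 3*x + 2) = (x^2 - 13*x + 42)/(x - 2)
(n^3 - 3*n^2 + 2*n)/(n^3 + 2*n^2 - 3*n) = (n - 2)/(n + 3)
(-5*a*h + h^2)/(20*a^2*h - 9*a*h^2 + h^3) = -1/(4*a - h)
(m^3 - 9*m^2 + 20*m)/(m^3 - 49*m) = (m^2 - 9*m + 20)/(m^2 - 49)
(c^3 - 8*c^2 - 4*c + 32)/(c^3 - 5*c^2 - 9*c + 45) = (c^3 - 8*c^2 - 4*c + 32)/(c^3 - 5*c^2 - 9*c + 45)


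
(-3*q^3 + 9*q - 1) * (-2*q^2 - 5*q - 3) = 6*q^5 + 15*q^4 - 9*q^3 - 43*q^2 - 22*q + 3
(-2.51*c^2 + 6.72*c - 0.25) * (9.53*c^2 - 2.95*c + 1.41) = -23.9203*c^4 + 71.4461*c^3 - 25.7456*c^2 + 10.2127*c - 0.3525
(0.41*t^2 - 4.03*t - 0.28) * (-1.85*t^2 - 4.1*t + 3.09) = -0.7585*t^4 + 5.7745*t^3 + 18.3079*t^2 - 11.3047*t - 0.8652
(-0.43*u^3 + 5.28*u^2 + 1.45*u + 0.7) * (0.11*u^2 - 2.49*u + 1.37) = -0.0473*u^5 + 1.6515*u^4 - 13.5768*u^3 + 3.7001*u^2 + 0.2435*u + 0.959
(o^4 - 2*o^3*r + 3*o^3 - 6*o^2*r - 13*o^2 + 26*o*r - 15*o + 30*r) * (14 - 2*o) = -2*o^5 + 4*o^4*r + 8*o^4 - 16*o^3*r + 68*o^3 - 136*o^2*r - 152*o^2 + 304*o*r - 210*o + 420*r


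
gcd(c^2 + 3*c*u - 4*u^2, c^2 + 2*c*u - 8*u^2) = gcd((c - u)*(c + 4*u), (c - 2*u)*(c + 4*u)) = c + 4*u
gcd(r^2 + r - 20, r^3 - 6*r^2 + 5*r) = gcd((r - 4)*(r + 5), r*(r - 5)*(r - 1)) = 1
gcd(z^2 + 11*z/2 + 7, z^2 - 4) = z + 2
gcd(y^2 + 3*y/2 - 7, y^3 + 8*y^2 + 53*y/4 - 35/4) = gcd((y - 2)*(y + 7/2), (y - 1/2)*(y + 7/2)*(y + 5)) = y + 7/2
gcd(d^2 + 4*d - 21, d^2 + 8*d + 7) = d + 7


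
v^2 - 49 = (v - 7)*(v + 7)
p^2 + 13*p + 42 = (p + 6)*(p + 7)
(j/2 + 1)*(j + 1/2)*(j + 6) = j^3/2 + 17*j^2/4 + 8*j + 3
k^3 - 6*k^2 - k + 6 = (k - 6)*(k - 1)*(k + 1)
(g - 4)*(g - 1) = g^2 - 5*g + 4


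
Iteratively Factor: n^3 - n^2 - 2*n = (n + 1)*(n^2 - 2*n) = (n - 2)*(n + 1)*(n)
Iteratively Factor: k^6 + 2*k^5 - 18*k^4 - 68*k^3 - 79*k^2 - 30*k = (k + 1)*(k^5 + k^4 - 19*k^3 - 49*k^2 - 30*k) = (k + 1)^2*(k^4 - 19*k^2 - 30*k) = (k - 5)*(k + 1)^2*(k^3 + 5*k^2 + 6*k) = (k - 5)*(k + 1)^2*(k + 2)*(k^2 + 3*k) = (k - 5)*(k + 1)^2*(k + 2)*(k + 3)*(k)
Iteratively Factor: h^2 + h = (h)*(h + 1)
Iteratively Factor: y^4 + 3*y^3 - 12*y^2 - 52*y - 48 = (y + 2)*(y^3 + y^2 - 14*y - 24) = (y + 2)^2*(y^2 - y - 12) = (y + 2)^2*(y + 3)*(y - 4)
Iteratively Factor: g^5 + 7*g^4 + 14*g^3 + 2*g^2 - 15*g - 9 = (g - 1)*(g^4 + 8*g^3 + 22*g^2 + 24*g + 9) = (g - 1)*(g + 1)*(g^3 + 7*g^2 + 15*g + 9) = (g - 1)*(g + 1)^2*(g^2 + 6*g + 9) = (g - 1)*(g + 1)^2*(g + 3)*(g + 3)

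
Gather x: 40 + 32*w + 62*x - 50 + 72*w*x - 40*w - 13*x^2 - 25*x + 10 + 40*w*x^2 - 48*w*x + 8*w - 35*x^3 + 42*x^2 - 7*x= -35*x^3 + x^2*(40*w + 29) + x*(24*w + 30)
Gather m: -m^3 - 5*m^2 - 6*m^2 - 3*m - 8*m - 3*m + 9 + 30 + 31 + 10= -m^3 - 11*m^2 - 14*m + 80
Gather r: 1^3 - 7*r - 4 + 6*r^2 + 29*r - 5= 6*r^2 + 22*r - 8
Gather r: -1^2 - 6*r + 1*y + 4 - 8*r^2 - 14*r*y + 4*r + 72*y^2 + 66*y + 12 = -8*r^2 + r*(-14*y - 2) + 72*y^2 + 67*y + 15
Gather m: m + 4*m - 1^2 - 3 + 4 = 5*m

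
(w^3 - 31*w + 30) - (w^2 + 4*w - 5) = w^3 - w^2 - 35*w + 35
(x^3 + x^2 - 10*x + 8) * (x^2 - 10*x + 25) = x^5 - 9*x^4 + 5*x^3 + 133*x^2 - 330*x + 200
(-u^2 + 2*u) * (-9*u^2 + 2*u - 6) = 9*u^4 - 20*u^3 + 10*u^2 - 12*u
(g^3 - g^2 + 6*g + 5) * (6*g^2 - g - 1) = 6*g^5 - 7*g^4 + 36*g^3 + 25*g^2 - 11*g - 5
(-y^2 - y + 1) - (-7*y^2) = 6*y^2 - y + 1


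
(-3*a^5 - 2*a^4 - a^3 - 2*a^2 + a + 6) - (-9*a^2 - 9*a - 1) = -3*a^5 - 2*a^4 - a^3 + 7*a^2 + 10*a + 7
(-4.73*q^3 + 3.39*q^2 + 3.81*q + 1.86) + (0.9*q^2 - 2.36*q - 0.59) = -4.73*q^3 + 4.29*q^2 + 1.45*q + 1.27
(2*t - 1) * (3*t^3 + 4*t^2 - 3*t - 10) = 6*t^4 + 5*t^3 - 10*t^2 - 17*t + 10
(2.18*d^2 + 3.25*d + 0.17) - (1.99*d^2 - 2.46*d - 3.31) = 0.19*d^2 + 5.71*d + 3.48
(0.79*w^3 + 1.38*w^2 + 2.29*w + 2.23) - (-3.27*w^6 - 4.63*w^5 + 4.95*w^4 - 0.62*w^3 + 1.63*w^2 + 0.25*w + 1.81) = 3.27*w^6 + 4.63*w^5 - 4.95*w^4 + 1.41*w^3 - 0.25*w^2 + 2.04*w + 0.42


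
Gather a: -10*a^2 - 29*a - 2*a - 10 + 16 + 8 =-10*a^2 - 31*a + 14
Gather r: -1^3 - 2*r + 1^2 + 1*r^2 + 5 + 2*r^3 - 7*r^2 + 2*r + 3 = 2*r^3 - 6*r^2 + 8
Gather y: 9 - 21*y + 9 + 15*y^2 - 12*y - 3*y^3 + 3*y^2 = -3*y^3 + 18*y^2 - 33*y + 18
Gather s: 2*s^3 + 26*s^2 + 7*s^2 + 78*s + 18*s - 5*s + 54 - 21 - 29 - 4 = 2*s^3 + 33*s^2 + 91*s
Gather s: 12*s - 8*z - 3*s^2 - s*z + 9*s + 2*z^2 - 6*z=-3*s^2 + s*(21 - z) + 2*z^2 - 14*z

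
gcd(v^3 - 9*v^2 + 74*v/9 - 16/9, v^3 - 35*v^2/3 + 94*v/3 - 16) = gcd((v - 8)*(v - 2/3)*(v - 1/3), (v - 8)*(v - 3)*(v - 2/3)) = v^2 - 26*v/3 + 16/3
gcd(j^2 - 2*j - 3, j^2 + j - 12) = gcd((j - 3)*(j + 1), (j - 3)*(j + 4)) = j - 3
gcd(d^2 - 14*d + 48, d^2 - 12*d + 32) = d - 8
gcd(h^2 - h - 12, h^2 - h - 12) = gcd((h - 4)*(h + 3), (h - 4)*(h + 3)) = h^2 - h - 12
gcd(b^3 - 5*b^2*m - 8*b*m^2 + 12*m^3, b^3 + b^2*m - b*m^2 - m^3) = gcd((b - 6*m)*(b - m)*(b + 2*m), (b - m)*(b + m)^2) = b - m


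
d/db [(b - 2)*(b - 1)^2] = (b - 1)*(3*b - 5)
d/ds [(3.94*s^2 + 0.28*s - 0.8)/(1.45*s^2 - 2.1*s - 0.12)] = (-8.68*s^2 + 1.3744*s - 1.7136)/(2.1025*s^4 - 6.09*s^3 + 4.062*s^2 + 0.504*s + 0.0144)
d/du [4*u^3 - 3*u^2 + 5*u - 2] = 12*u^2 - 6*u + 5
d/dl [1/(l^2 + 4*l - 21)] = 2*(-l - 2)/(l^2 + 4*l - 21)^2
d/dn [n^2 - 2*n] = 2*n - 2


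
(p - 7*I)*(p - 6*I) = p^2 - 13*I*p - 42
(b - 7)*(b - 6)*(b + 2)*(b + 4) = b^4 - 7*b^3 - 28*b^2 + 148*b + 336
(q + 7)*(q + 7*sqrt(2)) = q^2 + 7*q + 7*sqrt(2)*q + 49*sqrt(2)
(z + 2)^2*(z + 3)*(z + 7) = z^4 + 14*z^3 + 65*z^2 + 124*z + 84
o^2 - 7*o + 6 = (o - 6)*(o - 1)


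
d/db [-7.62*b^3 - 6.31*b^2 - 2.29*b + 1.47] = -22.86*b^2 - 12.62*b - 2.29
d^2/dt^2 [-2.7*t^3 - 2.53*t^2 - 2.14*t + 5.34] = -16.2*t - 5.06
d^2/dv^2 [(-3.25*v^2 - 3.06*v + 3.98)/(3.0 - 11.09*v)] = (5.6843418860808e-14*v - 716.872876)/(1363.938029*v^3 - 1106.8929*v^2 + 299.43*v - 27.0)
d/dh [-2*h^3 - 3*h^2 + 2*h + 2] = -6*h^2 - 6*h + 2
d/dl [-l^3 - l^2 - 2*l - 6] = -3*l^2 - 2*l - 2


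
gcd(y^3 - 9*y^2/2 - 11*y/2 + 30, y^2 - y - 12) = y - 4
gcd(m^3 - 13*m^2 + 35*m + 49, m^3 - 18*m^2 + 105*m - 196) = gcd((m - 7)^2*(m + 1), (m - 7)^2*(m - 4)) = m^2 - 14*m + 49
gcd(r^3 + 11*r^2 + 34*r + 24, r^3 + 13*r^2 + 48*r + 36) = r^2 + 7*r + 6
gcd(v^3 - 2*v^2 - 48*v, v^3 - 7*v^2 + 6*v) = v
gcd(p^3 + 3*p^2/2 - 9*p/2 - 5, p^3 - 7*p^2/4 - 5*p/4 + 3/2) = p^2 - p - 2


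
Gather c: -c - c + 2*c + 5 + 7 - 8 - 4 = 0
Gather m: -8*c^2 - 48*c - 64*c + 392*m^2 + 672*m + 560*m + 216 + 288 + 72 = -8*c^2 - 112*c + 392*m^2 + 1232*m + 576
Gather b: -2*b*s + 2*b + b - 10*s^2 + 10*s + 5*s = b*(3 - 2*s) - 10*s^2 + 15*s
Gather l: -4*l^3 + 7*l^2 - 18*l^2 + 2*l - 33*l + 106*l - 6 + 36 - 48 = -4*l^3 - 11*l^2 + 75*l - 18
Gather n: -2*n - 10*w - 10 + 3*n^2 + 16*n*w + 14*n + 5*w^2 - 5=3*n^2 + n*(16*w + 12) + 5*w^2 - 10*w - 15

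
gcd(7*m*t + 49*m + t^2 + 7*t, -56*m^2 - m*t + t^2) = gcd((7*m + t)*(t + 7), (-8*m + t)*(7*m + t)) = 7*m + t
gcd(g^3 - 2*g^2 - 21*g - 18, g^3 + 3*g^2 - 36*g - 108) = g^2 - 3*g - 18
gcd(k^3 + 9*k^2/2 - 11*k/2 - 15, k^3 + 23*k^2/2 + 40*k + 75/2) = k^2 + 13*k/2 + 15/2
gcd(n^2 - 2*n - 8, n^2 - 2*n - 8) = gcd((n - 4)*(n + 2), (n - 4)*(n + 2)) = n^2 - 2*n - 8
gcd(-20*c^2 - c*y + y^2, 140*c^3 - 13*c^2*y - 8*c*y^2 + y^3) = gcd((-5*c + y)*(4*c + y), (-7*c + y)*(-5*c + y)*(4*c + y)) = -20*c^2 - c*y + y^2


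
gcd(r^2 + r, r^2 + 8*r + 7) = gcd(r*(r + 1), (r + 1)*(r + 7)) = r + 1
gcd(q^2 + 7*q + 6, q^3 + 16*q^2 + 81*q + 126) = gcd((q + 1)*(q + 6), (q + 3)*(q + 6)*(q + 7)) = q + 6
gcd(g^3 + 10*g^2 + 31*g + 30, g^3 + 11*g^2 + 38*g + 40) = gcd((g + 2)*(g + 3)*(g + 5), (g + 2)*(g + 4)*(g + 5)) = g^2 + 7*g + 10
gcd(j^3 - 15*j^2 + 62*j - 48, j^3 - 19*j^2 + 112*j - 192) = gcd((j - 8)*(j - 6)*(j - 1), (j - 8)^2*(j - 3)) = j - 8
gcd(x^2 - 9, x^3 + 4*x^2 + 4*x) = 1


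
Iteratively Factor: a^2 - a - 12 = (a + 3)*(a - 4)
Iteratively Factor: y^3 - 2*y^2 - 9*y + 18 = (y - 2)*(y^2 - 9) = (y - 2)*(y + 3)*(y - 3)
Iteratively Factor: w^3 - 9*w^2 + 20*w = (w)*(w^2 - 9*w + 20) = w*(w - 4)*(w - 5)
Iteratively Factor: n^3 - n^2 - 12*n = (n - 4)*(n^2 + 3*n) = (n - 4)*(n + 3)*(n)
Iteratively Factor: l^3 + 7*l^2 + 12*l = (l + 3)*(l^2 + 4*l) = (l + 3)*(l + 4)*(l)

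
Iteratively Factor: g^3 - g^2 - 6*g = (g - 3)*(g^2 + 2*g) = (g - 3)*(g + 2)*(g)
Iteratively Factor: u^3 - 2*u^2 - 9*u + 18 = (u + 3)*(u^2 - 5*u + 6) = (u - 3)*(u + 3)*(u - 2)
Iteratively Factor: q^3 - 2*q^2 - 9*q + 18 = (q + 3)*(q^2 - 5*q + 6) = (q - 2)*(q + 3)*(q - 3)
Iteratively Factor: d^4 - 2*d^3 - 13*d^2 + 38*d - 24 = (d - 2)*(d^3 - 13*d + 12) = (d - 2)*(d - 1)*(d^2 + d - 12) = (d - 3)*(d - 2)*(d - 1)*(d + 4)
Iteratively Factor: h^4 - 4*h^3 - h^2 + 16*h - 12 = (h + 2)*(h^3 - 6*h^2 + 11*h - 6) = (h - 1)*(h + 2)*(h^2 - 5*h + 6) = (h - 3)*(h - 1)*(h + 2)*(h - 2)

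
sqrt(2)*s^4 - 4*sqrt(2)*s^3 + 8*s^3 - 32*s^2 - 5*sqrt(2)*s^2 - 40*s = s*(s - 5)*(s + 4*sqrt(2))*(sqrt(2)*s + sqrt(2))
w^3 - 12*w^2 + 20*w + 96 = (w - 8)*(w - 6)*(w + 2)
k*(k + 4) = k^2 + 4*k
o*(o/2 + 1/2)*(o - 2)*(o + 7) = o^4/2 + 3*o^3 - 9*o^2/2 - 7*o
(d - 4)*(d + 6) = d^2 + 2*d - 24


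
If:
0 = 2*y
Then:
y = 0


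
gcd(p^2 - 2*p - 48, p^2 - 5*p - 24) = p - 8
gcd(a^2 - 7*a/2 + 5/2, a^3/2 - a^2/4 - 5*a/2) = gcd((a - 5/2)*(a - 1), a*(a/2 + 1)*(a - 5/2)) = a - 5/2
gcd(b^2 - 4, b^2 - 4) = b^2 - 4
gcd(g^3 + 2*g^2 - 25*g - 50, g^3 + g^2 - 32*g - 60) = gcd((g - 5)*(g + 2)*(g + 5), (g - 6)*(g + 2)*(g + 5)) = g^2 + 7*g + 10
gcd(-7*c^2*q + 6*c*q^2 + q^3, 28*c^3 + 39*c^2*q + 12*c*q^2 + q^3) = 7*c + q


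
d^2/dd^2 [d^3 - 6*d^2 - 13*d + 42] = 6*d - 12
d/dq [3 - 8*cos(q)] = 8*sin(q)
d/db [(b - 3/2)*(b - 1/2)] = 2*b - 2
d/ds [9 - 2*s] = -2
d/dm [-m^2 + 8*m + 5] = 8 - 2*m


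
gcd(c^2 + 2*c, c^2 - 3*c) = c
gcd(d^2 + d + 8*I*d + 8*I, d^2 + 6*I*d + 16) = d + 8*I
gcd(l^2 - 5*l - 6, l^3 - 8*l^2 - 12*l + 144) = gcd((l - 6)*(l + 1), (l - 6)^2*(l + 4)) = l - 6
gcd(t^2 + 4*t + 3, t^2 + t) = t + 1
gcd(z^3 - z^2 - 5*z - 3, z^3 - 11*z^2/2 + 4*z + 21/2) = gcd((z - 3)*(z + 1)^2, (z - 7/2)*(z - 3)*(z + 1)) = z^2 - 2*z - 3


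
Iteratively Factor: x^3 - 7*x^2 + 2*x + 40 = (x - 4)*(x^2 - 3*x - 10) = (x - 4)*(x + 2)*(x - 5)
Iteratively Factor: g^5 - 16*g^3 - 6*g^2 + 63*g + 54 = (g + 2)*(g^4 - 2*g^3 - 12*g^2 + 18*g + 27) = (g + 1)*(g + 2)*(g^3 - 3*g^2 - 9*g + 27) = (g - 3)*(g + 1)*(g + 2)*(g^2 - 9) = (g - 3)^2*(g + 1)*(g + 2)*(g + 3)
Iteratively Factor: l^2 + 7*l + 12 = (l + 3)*(l + 4)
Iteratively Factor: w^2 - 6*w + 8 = (w - 2)*(w - 4)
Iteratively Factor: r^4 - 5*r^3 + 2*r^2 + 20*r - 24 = (r - 3)*(r^3 - 2*r^2 - 4*r + 8) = (r - 3)*(r + 2)*(r^2 - 4*r + 4) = (r - 3)*(r - 2)*(r + 2)*(r - 2)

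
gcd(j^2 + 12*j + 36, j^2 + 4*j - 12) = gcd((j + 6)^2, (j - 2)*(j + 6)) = j + 6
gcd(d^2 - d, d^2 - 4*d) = d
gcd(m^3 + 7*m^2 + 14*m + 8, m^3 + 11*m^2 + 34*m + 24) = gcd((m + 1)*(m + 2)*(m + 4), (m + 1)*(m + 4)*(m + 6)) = m^2 + 5*m + 4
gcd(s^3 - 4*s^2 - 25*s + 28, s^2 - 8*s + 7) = s^2 - 8*s + 7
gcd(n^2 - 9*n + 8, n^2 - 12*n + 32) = n - 8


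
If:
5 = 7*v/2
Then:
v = 10/7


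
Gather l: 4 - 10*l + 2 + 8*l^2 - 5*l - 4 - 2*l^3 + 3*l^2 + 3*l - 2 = -2*l^3 + 11*l^2 - 12*l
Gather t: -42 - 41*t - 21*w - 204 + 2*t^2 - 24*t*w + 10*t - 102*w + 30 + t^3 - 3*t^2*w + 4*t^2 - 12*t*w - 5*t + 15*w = t^3 + t^2*(6 - 3*w) + t*(-36*w - 36) - 108*w - 216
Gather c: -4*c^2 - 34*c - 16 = -4*c^2 - 34*c - 16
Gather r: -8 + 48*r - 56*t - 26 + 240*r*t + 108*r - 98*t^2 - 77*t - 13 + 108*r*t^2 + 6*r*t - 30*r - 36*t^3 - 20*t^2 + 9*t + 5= r*(108*t^2 + 246*t + 126) - 36*t^3 - 118*t^2 - 124*t - 42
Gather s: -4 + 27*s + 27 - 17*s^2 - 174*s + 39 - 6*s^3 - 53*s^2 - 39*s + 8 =-6*s^3 - 70*s^2 - 186*s + 70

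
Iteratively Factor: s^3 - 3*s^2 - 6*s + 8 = (s - 4)*(s^2 + s - 2) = (s - 4)*(s + 2)*(s - 1)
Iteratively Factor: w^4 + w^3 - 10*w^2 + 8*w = (w - 1)*(w^3 + 2*w^2 - 8*w) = (w - 2)*(w - 1)*(w^2 + 4*w) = w*(w - 2)*(w - 1)*(w + 4)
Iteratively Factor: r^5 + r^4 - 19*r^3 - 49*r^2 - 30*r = (r + 3)*(r^4 - 2*r^3 - 13*r^2 - 10*r) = r*(r + 3)*(r^3 - 2*r^2 - 13*r - 10) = r*(r - 5)*(r + 3)*(r^2 + 3*r + 2) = r*(r - 5)*(r + 2)*(r + 3)*(r + 1)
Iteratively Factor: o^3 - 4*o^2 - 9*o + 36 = (o - 3)*(o^2 - o - 12) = (o - 3)*(o + 3)*(o - 4)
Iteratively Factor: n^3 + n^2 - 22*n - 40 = (n + 2)*(n^2 - n - 20) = (n - 5)*(n + 2)*(n + 4)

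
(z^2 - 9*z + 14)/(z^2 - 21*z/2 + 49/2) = 2*(z - 2)/(2*z - 7)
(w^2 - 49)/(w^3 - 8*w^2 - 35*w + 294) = (w + 7)/(w^2 - w - 42)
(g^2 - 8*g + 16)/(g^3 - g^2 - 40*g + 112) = 1/(g + 7)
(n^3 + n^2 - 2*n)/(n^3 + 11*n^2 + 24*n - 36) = n*(n + 2)/(n^2 + 12*n + 36)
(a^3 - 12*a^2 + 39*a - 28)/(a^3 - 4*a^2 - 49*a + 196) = (a - 1)/(a + 7)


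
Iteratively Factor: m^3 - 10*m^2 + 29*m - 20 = (m - 1)*(m^2 - 9*m + 20) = (m - 4)*(m - 1)*(m - 5)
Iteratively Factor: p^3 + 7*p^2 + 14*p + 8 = (p + 1)*(p^2 + 6*p + 8) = (p + 1)*(p + 2)*(p + 4)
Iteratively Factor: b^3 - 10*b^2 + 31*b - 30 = (b - 3)*(b^2 - 7*b + 10) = (b - 5)*(b - 3)*(b - 2)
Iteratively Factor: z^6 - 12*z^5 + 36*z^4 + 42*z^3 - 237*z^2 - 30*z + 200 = (z - 4)*(z^5 - 8*z^4 + 4*z^3 + 58*z^2 - 5*z - 50) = (z - 4)*(z + 1)*(z^4 - 9*z^3 + 13*z^2 + 45*z - 50) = (z - 5)*(z - 4)*(z + 1)*(z^3 - 4*z^2 - 7*z + 10) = (z - 5)^2*(z - 4)*(z + 1)*(z^2 + z - 2) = (z - 5)^2*(z - 4)*(z - 1)*(z + 1)*(z + 2)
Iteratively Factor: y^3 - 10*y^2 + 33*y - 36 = (y - 3)*(y^2 - 7*y + 12) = (y - 3)^2*(y - 4)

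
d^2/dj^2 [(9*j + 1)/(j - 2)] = 38/(j - 2)^3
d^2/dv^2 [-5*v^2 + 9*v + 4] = -10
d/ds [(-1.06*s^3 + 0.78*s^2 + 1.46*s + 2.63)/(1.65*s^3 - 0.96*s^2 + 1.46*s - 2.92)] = (-0.269400000000001*s^4 - 7.9132*s^3 - 1.1925*s^2 + 0.4944*s - 8.103)/(2.7225*s^6 - 3.168*s^5 + 5.7396*s^4 - 12.4392*s^3 + 7.738*s^2 - 8.5264*s + 8.5264)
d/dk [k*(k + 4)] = 2*k + 4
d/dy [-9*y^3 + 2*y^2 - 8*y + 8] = -27*y^2 + 4*y - 8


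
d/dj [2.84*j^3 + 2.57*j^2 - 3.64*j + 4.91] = 8.52*j^2 + 5.14*j - 3.64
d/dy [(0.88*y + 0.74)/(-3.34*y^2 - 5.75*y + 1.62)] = (2.9392*y^2 + 4.9432*y + 5.6806)/(11.1556*y^4 + 38.41*y^3 + 22.2409*y^2 - 18.63*y + 2.6244)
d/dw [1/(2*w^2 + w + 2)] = (-4*w - 1)/(2*w^2 + w + 2)^2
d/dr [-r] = -1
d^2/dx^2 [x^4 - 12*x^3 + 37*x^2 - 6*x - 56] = 12*x^2 - 72*x + 74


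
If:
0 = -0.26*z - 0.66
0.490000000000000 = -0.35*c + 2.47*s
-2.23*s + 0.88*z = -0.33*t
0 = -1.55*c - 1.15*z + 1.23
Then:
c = 2.68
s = 0.58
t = 10.67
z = -2.54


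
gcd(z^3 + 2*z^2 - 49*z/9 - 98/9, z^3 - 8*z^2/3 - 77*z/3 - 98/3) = z^2 + 13*z/3 + 14/3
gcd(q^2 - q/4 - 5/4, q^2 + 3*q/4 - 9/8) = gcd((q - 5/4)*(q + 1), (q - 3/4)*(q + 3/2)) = 1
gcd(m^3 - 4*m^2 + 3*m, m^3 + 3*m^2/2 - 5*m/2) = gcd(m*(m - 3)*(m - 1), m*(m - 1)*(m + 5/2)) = m^2 - m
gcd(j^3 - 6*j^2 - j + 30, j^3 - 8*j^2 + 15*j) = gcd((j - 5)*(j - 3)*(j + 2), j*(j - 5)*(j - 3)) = j^2 - 8*j + 15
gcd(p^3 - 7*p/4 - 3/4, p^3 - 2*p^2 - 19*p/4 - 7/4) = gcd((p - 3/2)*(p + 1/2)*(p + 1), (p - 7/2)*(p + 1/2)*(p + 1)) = p^2 + 3*p/2 + 1/2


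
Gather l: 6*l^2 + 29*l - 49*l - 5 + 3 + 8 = 6*l^2 - 20*l + 6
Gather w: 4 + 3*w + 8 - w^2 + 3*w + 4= -w^2 + 6*w + 16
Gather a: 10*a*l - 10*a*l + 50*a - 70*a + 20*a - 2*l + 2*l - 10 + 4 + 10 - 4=0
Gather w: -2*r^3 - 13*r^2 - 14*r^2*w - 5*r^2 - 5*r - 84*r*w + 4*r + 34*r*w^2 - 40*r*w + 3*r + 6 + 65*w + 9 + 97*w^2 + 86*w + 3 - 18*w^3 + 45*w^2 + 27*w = -2*r^3 - 18*r^2 + 2*r - 18*w^3 + w^2*(34*r + 142) + w*(-14*r^2 - 124*r + 178) + 18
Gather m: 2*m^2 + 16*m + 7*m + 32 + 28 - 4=2*m^2 + 23*m + 56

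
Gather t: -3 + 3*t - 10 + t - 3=4*t - 16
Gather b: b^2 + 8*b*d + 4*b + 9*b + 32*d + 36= b^2 + b*(8*d + 13) + 32*d + 36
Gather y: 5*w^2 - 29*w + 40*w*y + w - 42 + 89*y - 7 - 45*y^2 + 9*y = 5*w^2 - 28*w - 45*y^2 + y*(40*w + 98) - 49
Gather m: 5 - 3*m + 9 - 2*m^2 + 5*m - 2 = -2*m^2 + 2*m + 12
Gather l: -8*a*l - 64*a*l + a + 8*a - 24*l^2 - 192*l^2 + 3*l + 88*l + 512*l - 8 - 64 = 9*a - 216*l^2 + l*(603 - 72*a) - 72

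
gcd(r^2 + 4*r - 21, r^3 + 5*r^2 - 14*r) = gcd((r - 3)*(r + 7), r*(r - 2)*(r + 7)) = r + 7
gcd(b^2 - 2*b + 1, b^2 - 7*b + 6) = b - 1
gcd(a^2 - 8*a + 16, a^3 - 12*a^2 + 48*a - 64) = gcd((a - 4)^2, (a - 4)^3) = a^2 - 8*a + 16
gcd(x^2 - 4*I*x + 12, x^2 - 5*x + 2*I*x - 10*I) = x + 2*I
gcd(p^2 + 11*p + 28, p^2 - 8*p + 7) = 1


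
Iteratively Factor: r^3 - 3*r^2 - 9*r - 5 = (r + 1)*(r^2 - 4*r - 5) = (r + 1)^2*(r - 5)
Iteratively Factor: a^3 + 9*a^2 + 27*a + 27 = (a + 3)*(a^2 + 6*a + 9) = (a + 3)^2*(a + 3)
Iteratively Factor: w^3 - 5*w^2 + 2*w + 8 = (w - 4)*(w^2 - w - 2) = (w - 4)*(w - 2)*(w + 1)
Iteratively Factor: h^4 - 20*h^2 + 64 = (h + 2)*(h^3 - 2*h^2 - 16*h + 32) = (h - 2)*(h + 2)*(h^2 - 16) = (h - 2)*(h + 2)*(h + 4)*(h - 4)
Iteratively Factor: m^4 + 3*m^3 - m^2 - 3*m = (m + 3)*(m^3 - m) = (m - 1)*(m + 3)*(m^2 + m) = m*(m - 1)*(m + 3)*(m + 1)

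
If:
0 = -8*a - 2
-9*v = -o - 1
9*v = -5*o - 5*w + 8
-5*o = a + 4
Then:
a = -1/4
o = -3/4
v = 1/36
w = 23/10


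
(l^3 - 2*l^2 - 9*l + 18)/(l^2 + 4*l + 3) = (l^2 - 5*l + 6)/(l + 1)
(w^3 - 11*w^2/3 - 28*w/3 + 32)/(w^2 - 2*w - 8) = (w^2 + w/3 - 8)/(w + 2)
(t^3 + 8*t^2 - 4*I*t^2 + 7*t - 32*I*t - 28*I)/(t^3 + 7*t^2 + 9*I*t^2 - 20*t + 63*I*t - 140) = (t^2 + t*(1 - 4*I) - 4*I)/(t^2 + 9*I*t - 20)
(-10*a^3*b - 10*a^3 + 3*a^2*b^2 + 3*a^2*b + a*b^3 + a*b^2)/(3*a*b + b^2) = a*(-10*a^2*b - 10*a^2 + 3*a*b^2 + 3*a*b + b^3 + b^2)/(b*(3*a + b))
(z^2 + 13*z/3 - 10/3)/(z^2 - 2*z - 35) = (z - 2/3)/(z - 7)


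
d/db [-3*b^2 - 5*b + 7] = -6*b - 5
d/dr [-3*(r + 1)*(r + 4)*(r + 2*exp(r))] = -6*r^2*exp(r) - 9*r^2 - 42*r*exp(r) - 30*r - 54*exp(r) - 12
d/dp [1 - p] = -1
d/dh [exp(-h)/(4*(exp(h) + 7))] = (-2*exp(h) - 7)*exp(-h)/(4*(exp(2*h) + 14*exp(h) + 49))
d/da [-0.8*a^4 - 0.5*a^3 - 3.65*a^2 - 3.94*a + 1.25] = -3.2*a^3 - 1.5*a^2 - 7.3*a - 3.94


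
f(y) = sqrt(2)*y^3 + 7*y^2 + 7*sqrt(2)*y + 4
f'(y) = 3*sqrt(2)*y^2 + 14*y + 7*sqrt(2)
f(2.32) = 82.30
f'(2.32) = 65.22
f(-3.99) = -13.89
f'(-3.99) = 21.58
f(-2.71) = 0.43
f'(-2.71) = 3.12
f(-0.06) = 3.43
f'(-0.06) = 9.07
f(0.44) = 9.83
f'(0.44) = 16.88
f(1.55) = 41.43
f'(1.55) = 41.79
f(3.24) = 157.66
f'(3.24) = 99.80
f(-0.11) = 2.99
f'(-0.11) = 8.41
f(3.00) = 134.88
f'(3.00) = 90.08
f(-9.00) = -549.06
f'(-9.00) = 227.55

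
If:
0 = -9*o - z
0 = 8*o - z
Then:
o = 0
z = 0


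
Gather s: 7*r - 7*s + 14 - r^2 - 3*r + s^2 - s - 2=-r^2 + 4*r + s^2 - 8*s + 12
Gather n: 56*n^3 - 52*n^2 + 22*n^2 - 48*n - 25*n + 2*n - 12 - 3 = 56*n^3 - 30*n^2 - 71*n - 15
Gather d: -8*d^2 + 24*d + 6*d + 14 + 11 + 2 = -8*d^2 + 30*d + 27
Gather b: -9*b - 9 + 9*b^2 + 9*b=9*b^2 - 9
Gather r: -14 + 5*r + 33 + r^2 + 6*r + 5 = r^2 + 11*r + 24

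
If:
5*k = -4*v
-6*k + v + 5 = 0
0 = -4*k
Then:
No Solution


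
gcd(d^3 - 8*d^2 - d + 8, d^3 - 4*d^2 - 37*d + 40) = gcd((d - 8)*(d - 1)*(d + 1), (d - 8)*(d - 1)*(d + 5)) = d^2 - 9*d + 8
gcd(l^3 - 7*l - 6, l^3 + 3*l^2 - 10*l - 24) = l^2 - l - 6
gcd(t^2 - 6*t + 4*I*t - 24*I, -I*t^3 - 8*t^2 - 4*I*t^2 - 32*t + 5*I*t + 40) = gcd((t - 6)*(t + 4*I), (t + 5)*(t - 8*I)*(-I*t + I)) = 1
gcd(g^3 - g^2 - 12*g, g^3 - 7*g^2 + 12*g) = g^2 - 4*g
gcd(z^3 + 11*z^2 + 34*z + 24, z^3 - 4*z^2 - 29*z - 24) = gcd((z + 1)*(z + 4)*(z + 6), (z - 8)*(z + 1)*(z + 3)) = z + 1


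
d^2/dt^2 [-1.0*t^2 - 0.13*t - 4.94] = -2.00000000000000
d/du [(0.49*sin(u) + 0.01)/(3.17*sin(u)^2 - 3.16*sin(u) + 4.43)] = (-1.5533*sin(u)^2 - 0.0633999999999999*sin(u) + 2.2023)*cos(u)/(10.0489*sin(u)^4 - 20.0344*sin(u)^3 + 38.0718*sin(u)^2 - 27.9976*sin(u) + 19.6249)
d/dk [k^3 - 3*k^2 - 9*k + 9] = 3*k^2 - 6*k - 9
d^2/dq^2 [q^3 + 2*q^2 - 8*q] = 6*q + 4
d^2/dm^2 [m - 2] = 0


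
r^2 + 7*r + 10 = (r + 2)*(r + 5)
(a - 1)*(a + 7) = a^2 + 6*a - 7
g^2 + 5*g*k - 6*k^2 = (g - k)*(g + 6*k)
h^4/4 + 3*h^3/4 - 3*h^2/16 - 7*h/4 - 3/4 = (h/4 + 1/2)*(h - 3/2)*(h + 1/2)*(h + 2)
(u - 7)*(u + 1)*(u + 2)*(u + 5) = u^4 + u^3 - 39*u^2 - 109*u - 70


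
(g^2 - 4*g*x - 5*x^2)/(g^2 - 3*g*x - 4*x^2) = (-g + 5*x)/(-g + 4*x)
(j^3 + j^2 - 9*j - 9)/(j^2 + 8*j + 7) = (j^2 - 9)/(j + 7)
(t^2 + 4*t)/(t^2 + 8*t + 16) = t/(t + 4)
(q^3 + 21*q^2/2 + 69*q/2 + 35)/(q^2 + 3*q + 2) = (2*q^2 + 17*q + 35)/(2*(q + 1))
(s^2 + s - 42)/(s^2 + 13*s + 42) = (s - 6)/(s + 6)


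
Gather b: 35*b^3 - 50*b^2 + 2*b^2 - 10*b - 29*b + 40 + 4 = 35*b^3 - 48*b^2 - 39*b + 44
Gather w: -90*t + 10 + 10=20 - 90*t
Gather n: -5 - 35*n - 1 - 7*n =-42*n - 6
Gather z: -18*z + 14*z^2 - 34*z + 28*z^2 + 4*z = 42*z^2 - 48*z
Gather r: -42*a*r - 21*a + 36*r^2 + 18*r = -21*a + 36*r^2 + r*(18 - 42*a)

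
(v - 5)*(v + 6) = v^2 + v - 30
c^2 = c^2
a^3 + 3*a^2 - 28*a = a*(a - 4)*(a + 7)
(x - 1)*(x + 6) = x^2 + 5*x - 6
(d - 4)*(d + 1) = d^2 - 3*d - 4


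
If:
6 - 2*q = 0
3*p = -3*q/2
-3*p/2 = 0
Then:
No Solution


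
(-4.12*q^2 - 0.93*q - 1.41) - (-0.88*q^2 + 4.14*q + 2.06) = -3.24*q^2 - 5.07*q - 3.47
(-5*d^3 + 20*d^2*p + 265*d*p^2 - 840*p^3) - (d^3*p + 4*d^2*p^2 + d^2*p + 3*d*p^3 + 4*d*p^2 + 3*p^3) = -d^3*p - 5*d^3 - 4*d^2*p^2 + 19*d^2*p - 3*d*p^3 + 261*d*p^2 - 843*p^3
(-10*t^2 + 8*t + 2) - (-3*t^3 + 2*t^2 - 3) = 3*t^3 - 12*t^2 + 8*t + 5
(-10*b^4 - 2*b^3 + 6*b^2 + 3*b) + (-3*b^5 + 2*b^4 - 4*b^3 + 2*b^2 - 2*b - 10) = -3*b^5 - 8*b^4 - 6*b^3 + 8*b^2 + b - 10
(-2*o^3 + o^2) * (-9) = 18*o^3 - 9*o^2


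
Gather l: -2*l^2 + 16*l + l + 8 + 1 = -2*l^2 + 17*l + 9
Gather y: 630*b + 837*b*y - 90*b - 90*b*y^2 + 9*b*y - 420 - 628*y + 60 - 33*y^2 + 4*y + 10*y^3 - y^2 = 540*b + 10*y^3 + y^2*(-90*b - 34) + y*(846*b - 624) - 360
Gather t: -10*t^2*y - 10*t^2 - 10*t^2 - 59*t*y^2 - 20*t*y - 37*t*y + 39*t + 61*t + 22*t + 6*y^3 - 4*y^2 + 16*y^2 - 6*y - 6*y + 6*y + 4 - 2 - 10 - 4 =t^2*(-10*y - 20) + t*(-59*y^2 - 57*y + 122) + 6*y^3 + 12*y^2 - 6*y - 12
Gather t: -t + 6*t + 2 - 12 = 5*t - 10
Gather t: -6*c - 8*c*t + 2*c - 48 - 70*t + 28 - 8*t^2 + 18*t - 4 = -4*c - 8*t^2 + t*(-8*c - 52) - 24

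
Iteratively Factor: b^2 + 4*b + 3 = (b + 3)*(b + 1)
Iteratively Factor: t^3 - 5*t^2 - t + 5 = (t - 5)*(t^2 - 1) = (t - 5)*(t - 1)*(t + 1)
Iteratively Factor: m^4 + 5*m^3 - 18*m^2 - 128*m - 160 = (m + 4)*(m^3 + m^2 - 22*m - 40) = (m - 5)*(m + 4)*(m^2 + 6*m + 8) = (m - 5)*(m + 2)*(m + 4)*(m + 4)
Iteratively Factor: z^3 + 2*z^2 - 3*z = (z - 1)*(z^2 + 3*z) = z*(z - 1)*(z + 3)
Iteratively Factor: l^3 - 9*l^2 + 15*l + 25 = (l + 1)*(l^2 - 10*l + 25) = (l - 5)*(l + 1)*(l - 5)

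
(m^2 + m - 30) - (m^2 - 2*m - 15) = 3*m - 15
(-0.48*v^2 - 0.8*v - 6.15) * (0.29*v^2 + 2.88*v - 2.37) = -0.1392*v^4 - 1.6144*v^3 - 2.9499*v^2 - 15.816*v + 14.5755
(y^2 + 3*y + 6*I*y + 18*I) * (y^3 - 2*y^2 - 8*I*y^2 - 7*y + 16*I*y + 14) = y^5 + y^4 - 2*I*y^4 + 35*y^3 - 2*I*y^3 + 41*y^2 - 30*I*y^2 - 246*y - 42*I*y + 252*I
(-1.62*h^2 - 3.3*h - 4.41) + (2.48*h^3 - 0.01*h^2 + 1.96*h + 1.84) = 2.48*h^3 - 1.63*h^2 - 1.34*h - 2.57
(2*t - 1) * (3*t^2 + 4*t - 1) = 6*t^3 + 5*t^2 - 6*t + 1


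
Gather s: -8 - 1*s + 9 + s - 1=0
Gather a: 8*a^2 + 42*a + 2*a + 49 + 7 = 8*a^2 + 44*a + 56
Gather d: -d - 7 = -d - 7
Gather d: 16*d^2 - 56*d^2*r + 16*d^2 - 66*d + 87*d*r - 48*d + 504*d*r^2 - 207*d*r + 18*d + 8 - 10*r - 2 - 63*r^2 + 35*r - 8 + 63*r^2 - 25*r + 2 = d^2*(32 - 56*r) + d*(504*r^2 - 120*r - 96)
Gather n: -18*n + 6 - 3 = 3 - 18*n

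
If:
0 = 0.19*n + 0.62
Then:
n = -3.26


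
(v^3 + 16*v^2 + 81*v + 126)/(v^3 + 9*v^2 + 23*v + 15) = (v^2 + 13*v + 42)/(v^2 + 6*v + 5)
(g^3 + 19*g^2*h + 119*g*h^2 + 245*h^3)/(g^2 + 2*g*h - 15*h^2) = (g^2 + 14*g*h + 49*h^2)/(g - 3*h)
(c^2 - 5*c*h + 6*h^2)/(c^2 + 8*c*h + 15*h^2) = (c^2 - 5*c*h + 6*h^2)/(c^2 + 8*c*h + 15*h^2)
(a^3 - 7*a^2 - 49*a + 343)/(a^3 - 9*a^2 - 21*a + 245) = (a + 7)/(a + 5)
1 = 1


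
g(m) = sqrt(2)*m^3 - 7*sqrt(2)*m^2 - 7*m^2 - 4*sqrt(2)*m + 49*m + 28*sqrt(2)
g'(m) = 3*sqrt(2)*m^2 - 14*sqrt(2)*m - 14*m - 4*sqrt(2) + 49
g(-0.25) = 27.68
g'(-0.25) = 52.06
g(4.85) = 13.63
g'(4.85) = -20.78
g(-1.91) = -114.69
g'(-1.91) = 123.38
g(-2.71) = -230.12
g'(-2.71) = 166.10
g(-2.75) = -236.81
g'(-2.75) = 168.38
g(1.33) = 70.68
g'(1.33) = 5.90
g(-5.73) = -1029.68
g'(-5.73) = 376.31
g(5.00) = 10.60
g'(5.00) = -19.59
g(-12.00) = -5357.81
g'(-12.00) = 1059.87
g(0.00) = 39.60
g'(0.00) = 43.34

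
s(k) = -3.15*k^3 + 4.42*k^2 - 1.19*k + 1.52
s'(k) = -9.45*k^2 + 8.84*k - 1.19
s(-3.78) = 239.30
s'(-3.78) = -169.63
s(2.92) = -42.69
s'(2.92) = -55.95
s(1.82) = -4.99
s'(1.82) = -16.40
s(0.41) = 1.56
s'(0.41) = 0.85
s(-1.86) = 39.29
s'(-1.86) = -50.33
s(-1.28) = 16.89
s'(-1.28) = -27.99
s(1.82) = -4.99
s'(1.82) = -16.40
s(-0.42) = 3.03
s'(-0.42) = -6.57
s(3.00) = -47.32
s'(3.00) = -59.72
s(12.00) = -4819.48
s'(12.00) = -1255.91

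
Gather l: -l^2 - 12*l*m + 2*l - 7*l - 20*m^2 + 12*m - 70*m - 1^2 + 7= -l^2 + l*(-12*m - 5) - 20*m^2 - 58*m + 6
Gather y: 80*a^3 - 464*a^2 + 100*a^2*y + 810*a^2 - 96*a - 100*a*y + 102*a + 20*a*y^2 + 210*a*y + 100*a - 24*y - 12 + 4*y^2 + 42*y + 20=80*a^3 + 346*a^2 + 106*a + y^2*(20*a + 4) + y*(100*a^2 + 110*a + 18) + 8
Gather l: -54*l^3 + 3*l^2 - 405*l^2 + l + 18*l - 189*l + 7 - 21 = -54*l^3 - 402*l^2 - 170*l - 14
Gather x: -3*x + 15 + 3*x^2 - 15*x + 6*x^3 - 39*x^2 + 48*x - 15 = 6*x^3 - 36*x^2 + 30*x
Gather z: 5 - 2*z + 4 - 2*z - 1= 8 - 4*z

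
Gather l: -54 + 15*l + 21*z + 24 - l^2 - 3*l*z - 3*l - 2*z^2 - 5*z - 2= -l^2 + l*(12 - 3*z) - 2*z^2 + 16*z - 32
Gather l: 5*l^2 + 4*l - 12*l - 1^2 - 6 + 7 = 5*l^2 - 8*l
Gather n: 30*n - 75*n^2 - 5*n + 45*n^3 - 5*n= 45*n^3 - 75*n^2 + 20*n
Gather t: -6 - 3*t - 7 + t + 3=-2*t - 10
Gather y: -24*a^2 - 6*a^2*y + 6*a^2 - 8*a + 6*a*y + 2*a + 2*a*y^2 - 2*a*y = -18*a^2 + 2*a*y^2 - 6*a + y*(-6*a^2 + 4*a)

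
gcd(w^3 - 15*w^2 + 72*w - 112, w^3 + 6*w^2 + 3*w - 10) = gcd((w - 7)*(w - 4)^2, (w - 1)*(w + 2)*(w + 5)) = 1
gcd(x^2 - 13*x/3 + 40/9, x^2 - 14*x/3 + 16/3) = x - 8/3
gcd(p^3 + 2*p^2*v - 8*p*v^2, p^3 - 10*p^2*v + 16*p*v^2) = p^2 - 2*p*v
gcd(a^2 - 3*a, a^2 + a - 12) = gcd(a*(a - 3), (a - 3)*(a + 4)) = a - 3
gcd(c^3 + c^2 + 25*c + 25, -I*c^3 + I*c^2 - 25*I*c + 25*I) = c^2 + 25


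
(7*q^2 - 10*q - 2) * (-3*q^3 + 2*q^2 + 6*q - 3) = -21*q^5 + 44*q^4 + 28*q^3 - 85*q^2 + 18*q + 6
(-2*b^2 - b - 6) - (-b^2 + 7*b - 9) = -b^2 - 8*b + 3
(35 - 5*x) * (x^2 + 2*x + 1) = -5*x^3 + 25*x^2 + 65*x + 35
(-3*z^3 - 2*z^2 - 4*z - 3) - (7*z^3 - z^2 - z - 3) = -10*z^3 - z^2 - 3*z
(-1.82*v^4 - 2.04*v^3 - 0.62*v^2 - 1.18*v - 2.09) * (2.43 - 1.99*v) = 3.6218*v^5 - 0.363*v^4 - 3.7234*v^3 + 0.8416*v^2 + 1.2917*v - 5.0787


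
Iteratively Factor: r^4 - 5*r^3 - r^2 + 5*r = (r)*(r^3 - 5*r^2 - r + 5) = r*(r - 5)*(r^2 - 1) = r*(r - 5)*(r + 1)*(r - 1)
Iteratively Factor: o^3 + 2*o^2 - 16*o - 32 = (o + 4)*(o^2 - 2*o - 8) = (o + 2)*(o + 4)*(o - 4)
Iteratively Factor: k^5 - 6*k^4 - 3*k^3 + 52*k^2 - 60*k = (k - 2)*(k^4 - 4*k^3 - 11*k^2 + 30*k) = (k - 5)*(k - 2)*(k^3 + k^2 - 6*k) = (k - 5)*(k - 2)*(k + 3)*(k^2 - 2*k) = (k - 5)*(k - 2)^2*(k + 3)*(k)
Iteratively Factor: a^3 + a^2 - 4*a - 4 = (a + 2)*(a^2 - a - 2) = (a - 2)*(a + 2)*(a + 1)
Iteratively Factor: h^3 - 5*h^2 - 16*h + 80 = (h - 5)*(h^2 - 16) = (h - 5)*(h - 4)*(h + 4)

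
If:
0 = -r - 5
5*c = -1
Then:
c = -1/5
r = -5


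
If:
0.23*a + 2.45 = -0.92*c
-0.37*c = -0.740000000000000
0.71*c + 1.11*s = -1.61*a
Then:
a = -18.65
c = 2.00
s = 25.77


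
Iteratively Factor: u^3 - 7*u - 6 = (u + 2)*(u^2 - 2*u - 3) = (u - 3)*(u + 2)*(u + 1)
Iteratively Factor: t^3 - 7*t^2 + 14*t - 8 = (t - 2)*(t^2 - 5*t + 4) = (t - 4)*(t - 2)*(t - 1)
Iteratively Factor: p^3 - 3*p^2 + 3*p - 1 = (p - 1)*(p^2 - 2*p + 1) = (p - 1)^2*(p - 1)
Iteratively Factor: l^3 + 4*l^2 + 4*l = (l + 2)*(l^2 + 2*l) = (l + 2)^2*(l)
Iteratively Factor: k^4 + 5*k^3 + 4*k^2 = (k + 1)*(k^3 + 4*k^2) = k*(k + 1)*(k^2 + 4*k) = k^2*(k + 1)*(k + 4)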